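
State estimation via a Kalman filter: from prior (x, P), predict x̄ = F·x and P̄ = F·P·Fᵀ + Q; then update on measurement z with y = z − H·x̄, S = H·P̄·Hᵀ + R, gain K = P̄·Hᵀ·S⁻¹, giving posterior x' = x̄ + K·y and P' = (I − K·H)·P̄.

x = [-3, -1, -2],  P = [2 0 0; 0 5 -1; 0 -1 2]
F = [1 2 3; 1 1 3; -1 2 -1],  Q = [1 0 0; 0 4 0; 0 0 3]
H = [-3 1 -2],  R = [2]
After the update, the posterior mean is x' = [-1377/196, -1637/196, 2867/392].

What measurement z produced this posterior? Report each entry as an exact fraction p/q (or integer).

z = [-2]

x̄ = F·x = [-11, -10, 3]
P̄ = F·P·Fᵀ + Q = [29 21 8; 21 23 -3; 8 -3 31]
S = H·P̄·Hᵀ + R = [392]
K = P̄·Hᵀ·S⁻¹ = [-41/196; -17/196; -89/392]
x' − x̄ = [779/196, 323/196, 1691/392] = K·y
y = (KᵀK)⁻¹·Kᵀ·(x' − x̄) = [-19]
z = y + H·x̄ = [-19] + [17] = [-2]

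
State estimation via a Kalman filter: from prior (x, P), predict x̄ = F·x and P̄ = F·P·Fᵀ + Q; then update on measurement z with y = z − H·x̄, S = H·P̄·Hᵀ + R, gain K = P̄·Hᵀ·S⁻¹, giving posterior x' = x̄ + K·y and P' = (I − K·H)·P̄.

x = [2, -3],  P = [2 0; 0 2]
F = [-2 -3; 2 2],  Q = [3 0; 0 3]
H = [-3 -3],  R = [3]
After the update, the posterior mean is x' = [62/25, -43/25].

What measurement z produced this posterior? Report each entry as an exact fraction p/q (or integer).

z = [-2]

x̄ = F·x = [5, -2]
P̄ = F·P·Fᵀ + Q = [29 -20; -20 19]
S = H·P̄·Hᵀ + R = [75]
K = P̄·Hᵀ·S⁻¹ = [-9/25; 1/25]
x' − x̄ = [-63/25, 7/25] = K·y
y = (KᵀK)⁻¹·Kᵀ·(x' − x̄) = [7]
z = y + H·x̄ = [7] + [-9] = [-2]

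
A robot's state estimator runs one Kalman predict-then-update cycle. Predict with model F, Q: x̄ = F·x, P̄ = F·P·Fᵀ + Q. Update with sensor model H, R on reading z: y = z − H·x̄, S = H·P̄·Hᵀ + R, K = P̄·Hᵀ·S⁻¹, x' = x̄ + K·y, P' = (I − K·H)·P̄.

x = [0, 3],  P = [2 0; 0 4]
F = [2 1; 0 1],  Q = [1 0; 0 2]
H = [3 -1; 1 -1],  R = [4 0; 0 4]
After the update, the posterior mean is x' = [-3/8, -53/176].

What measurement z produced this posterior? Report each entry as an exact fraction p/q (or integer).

x̄ = F·x = [3, 3]
P̄ = F·P·Fᵀ + Q = [13 4; 4 6]
S = H·P̄·Hᵀ + R = [103 29; 29 15]
K = P̄·Hᵀ·S⁻¹ = [3/8 -1/8; 37/176 -95/176]
x' − x̄ = [-27/8, -581/176] = K·y
y = (KᵀK)⁻¹·Kᵀ·(x' − x̄) = [-8, 3]
z = y + H·x̄ = [-8, 3] + [6, 0] = [-2, 3]

z = [-2, 3]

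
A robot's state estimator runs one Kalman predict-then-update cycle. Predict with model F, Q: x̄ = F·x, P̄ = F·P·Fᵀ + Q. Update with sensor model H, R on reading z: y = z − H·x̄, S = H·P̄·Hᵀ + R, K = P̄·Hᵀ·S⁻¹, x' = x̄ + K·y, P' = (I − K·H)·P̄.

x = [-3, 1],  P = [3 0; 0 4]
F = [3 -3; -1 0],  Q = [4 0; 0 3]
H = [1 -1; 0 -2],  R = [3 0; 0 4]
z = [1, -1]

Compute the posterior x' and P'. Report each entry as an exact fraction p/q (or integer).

x̄ = F·x = [-12, 3]
P̄ = F·P·Fᵀ + Q = [67 -9; -9 6]
y = z − H·x̄ = [16, 5]
S = H·P̄·Hᵀ + R = [94 30; 30 28]
K = P̄·Hᵀ·S⁻¹ = [397/433 -147/433; -15/433 -339/866]
x' = x̄ + K·y = [421/433, 423/866]
P' = (I − K·H)·P̄ = [1485/433 294/433; 294/433 339/433]

x' = [421/433, 423/866]
P' = [1485/433 294/433; 294/433 339/433]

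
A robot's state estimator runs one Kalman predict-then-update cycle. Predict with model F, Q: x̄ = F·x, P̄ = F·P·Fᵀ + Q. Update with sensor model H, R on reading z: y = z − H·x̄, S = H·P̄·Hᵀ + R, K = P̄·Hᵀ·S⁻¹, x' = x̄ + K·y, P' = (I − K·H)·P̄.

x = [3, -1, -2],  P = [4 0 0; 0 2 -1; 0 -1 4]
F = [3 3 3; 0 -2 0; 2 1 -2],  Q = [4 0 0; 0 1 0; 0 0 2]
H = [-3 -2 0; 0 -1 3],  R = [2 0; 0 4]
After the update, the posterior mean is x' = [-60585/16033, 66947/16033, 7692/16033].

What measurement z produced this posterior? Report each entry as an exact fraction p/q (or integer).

z = [3, -3]

x̄ = F·x = [0, 2, 9]
P̄ = F·P·Fᵀ + Q = [76 -6 9; -6 9 -8; 9 -8 40]
S = H·P̄·Hᵀ + R = [650 -33; -33 421]
K = P̄·Hᵀ·S⁻¹ = [-89847/272561 14322/272561; -1089/272561 -21450/272561; -407/272561 82837/272561]
x' − x̄ = [-60585/16033, 34881/16033, -136605/16033] = K·y
y = (KᵀK)⁻¹·Kᵀ·(x' − x̄) = [7, -28]
z = y + H·x̄ = [7, -28] + [-4, 25] = [3, -3]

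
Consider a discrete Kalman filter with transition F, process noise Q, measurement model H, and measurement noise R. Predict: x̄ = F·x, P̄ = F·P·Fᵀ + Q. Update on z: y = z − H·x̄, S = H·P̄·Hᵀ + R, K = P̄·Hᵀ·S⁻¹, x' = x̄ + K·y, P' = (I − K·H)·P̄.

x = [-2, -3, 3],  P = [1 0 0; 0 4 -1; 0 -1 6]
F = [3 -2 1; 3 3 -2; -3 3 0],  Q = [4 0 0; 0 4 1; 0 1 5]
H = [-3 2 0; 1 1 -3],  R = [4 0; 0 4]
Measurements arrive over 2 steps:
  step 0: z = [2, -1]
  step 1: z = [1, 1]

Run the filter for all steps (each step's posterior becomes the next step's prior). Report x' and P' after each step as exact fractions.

step 0: x̄ = F·x = [3, -21, -3]
step 0: P̄ = F·P·Fᵀ + Q = [39 -34 -36; -34 85 34; -36 34 50]
step 0: y = z − H·x̄ = [53, 8]
step 0: S = H·P̄·Hᵀ + R = [1103 -441; -441 522]
step 0: K = P̄·Hᵀ·S⁻¹ = [-5193/42365 43054/381285; 13277/42365 21233/127095; 552/8473 -18008/76257]
step 0: x' = x̄ + K·y = [-988774/381285, -388088/127095, -109531/76257]
step 0: P' = (I − K·H)·P̄ = [1358668/381285 648176/127095 208732/76257; 648176/127095 350642/42365 107678/25419; 208732/76257 107678/25419 201266/76257]
step 1: x̄ = F·x = [-1185449/381285, -5363804/381285, -35098/25419]
step 1: P̄ = F·P·Fᵀ + Q = [3849538/381285 5289478/381285 -18682/25419; 5289478/381285 49276018/381285 875081/25419; -18682/25419 875081/25419 167443/8473]
step 1: y = z − H·x̄ = [7552546/381285, 5351128/381285]
step 1: S = H·P̄·Hᵀ + R = [169801318/381285 434584/381285; 434584/381285 55968157/381285]
step 1: K = P̄·Hᵀ·S⁻¹ = [-8539397/1384685699 246970206/1384685699; 6059835629/12462171291 3334532365/12462171291; 1994037296/12462171291 -2188434812/12462171291]
step 1: x' = x̄ + K·y = [-1008167857/1384685699, -2827235422/4154057097, -2807607358/4154057097]
step 1: P' = (I − K·H)·P̄ = [7494210040/1384685699 11224236266/1384685699 5910188494/1384685699; 11224236266/1384685699 163646860849/12462171291 83775619261/12462171291; 5910188494/1384685699 83775619261/12462171291 48573684985/12462171291]

step 0: x' = [-988774/381285, -388088/127095, -109531/76257], P' = [1358668/381285 648176/127095 208732/76257; 648176/127095 350642/42365 107678/25419; 208732/76257 107678/25419 201266/76257]
step 1: x' = [-1008167857/1384685699, -2827235422/4154057097, -2807607358/4154057097], P' = [7494210040/1384685699 11224236266/1384685699 5910188494/1384685699; 11224236266/1384685699 163646860849/12462171291 83775619261/12462171291; 5910188494/1384685699 83775619261/12462171291 48573684985/12462171291]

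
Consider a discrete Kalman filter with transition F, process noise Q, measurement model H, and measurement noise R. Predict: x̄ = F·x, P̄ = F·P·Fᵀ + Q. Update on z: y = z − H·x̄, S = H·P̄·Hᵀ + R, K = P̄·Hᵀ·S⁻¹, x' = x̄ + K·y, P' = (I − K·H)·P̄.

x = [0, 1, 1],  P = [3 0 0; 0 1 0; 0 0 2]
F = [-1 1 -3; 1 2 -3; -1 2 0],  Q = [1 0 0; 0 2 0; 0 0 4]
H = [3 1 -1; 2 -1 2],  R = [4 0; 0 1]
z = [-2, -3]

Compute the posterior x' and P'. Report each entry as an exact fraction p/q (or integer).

x̄ = F·x = [-2, -1, 2]
P̄ = F·P·Fᵀ + Q = [23 17 5; 17 27 1; 5 1 11]
y = z − H·x̄ = [7, -4]
S = H·P̄·Hᵀ + R = [319 95; 95 132]
K = P̄·Hᵀ·S⁻¹ = [6987/33083 4746/33083; 9309/33083 -4444/33083; -2285/33083 9414/33083]
x' = x̄ + K·y = [-36241/33083, 49856/33083, 12515/33083]
P' = (I − K·H)·P̄ = [9868/33083 -18302/33083 -16646/33083; -18302/33083 216444/33083 124302/33083; -16646/33083 124302/33083 83504/33083]

x' = [-36241/33083, 49856/33083, 12515/33083]
P' = [9868/33083 -18302/33083 -16646/33083; -18302/33083 216444/33083 124302/33083; -16646/33083 124302/33083 83504/33083]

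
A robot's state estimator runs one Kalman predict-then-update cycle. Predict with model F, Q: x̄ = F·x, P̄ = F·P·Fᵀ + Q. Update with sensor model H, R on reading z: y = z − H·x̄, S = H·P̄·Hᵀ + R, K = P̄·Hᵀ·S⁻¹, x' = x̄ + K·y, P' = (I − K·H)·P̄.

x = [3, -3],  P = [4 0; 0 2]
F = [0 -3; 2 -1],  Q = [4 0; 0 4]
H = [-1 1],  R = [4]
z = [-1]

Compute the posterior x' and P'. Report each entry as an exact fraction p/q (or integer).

x' = [85/9, 77/9]
P' = [134/9 118/9; 118/9 134/9]

x̄ = F·x = [9, 9]
P̄ = F·P·Fᵀ + Q = [22 6; 6 22]
y = z − H·x̄ = [-1]
S = H·P̄·Hᵀ + R = [36]
K = P̄·Hᵀ·S⁻¹ = [-4/9; 4/9]
x' = x̄ + K·y = [85/9, 77/9]
P' = (I − K·H)·P̄ = [134/9 118/9; 118/9 134/9]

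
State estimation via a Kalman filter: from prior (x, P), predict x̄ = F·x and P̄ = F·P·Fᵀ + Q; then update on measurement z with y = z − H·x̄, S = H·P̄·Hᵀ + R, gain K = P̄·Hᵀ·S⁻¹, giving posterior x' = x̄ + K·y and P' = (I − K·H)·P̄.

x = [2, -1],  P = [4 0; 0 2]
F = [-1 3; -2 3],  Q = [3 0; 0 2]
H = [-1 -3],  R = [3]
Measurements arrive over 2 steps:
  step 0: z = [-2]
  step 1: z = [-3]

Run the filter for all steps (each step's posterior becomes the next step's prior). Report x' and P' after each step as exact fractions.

step 0: x' = [86/127, 49/127], P' = [2091/508 -297/254; -297/254 83/127]
step 1: x' = [91456/87417, 56405/87417], P' = [85211/29139 -23102/29139; -23102/29139 15590/29139]

step 0: x̄ = F·x = [-5, -7]
step 0: P̄ = F·P·Fᵀ + Q = [25 26; 26 36]
step 0: y = z − H·x̄ = [-28]
step 0: S = H·P̄·Hᵀ + R = [508]
step 0: K = P̄·Hᵀ·S⁻¹ = [-103/508; -67/254]
step 0: x' = x̄ + K·y = [86/127, 49/127]
step 0: P' = (I − K·H)·P̄ = [2091/508 -297/254; -297/254 83/127]
step 1: x̄ = F·x = [61/127, -25/127]
step 1: P̄ = F·P·Fᵀ + Q = [10167/508 3129/127; 3129/127 4874/127]
step 1: y = z − H·x̄ = [-395/127]
step 1: S = H·P̄·Hᵀ + R = [262251/508]
step 1: K = P̄·Hᵀ·S⁻¹ = [-15905/87417; -23668/87417]
step 1: x' = x̄ + K·y = [91456/87417, 56405/87417]
step 1: P' = (I − K·H)·P̄ = [85211/29139 -23102/29139; -23102/29139 15590/29139]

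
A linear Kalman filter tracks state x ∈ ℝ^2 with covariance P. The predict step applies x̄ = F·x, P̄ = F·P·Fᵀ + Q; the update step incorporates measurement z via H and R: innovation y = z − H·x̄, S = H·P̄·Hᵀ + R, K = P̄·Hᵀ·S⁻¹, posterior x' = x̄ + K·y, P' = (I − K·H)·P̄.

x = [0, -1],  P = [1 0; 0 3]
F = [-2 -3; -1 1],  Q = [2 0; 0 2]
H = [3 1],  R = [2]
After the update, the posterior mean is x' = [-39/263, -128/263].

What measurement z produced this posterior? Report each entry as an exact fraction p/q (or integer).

x̄ = F·x = [3, -1]
P̄ = F·P·Fᵀ + Q = [33 -7; -7 6]
S = H·P̄·Hᵀ + R = [263]
K = P̄·Hᵀ·S⁻¹ = [92/263; -15/263]
x' − x̄ = [-828/263, 135/263] = K·y
y = (KᵀK)⁻¹·Kᵀ·(x' − x̄) = [-9]
z = y + H·x̄ = [-9] + [8] = [-1]

z = [-1]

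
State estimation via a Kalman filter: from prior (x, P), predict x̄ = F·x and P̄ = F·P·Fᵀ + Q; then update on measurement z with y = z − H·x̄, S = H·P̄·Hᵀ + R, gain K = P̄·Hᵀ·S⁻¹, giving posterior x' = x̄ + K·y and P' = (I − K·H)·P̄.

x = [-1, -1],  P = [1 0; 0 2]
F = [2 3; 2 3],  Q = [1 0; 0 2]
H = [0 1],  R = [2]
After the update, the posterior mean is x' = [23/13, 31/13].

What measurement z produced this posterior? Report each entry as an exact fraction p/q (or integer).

z = [3]

x̄ = F·x = [-5, -5]
P̄ = F·P·Fᵀ + Q = [23 22; 22 24]
S = H·P̄·Hᵀ + R = [26]
K = P̄·Hᵀ·S⁻¹ = [11/13; 12/13]
x' − x̄ = [88/13, 96/13] = K·y
y = (KᵀK)⁻¹·Kᵀ·(x' − x̄) = [8]
z = y + H·x̄ = [8] + [-5] = [3]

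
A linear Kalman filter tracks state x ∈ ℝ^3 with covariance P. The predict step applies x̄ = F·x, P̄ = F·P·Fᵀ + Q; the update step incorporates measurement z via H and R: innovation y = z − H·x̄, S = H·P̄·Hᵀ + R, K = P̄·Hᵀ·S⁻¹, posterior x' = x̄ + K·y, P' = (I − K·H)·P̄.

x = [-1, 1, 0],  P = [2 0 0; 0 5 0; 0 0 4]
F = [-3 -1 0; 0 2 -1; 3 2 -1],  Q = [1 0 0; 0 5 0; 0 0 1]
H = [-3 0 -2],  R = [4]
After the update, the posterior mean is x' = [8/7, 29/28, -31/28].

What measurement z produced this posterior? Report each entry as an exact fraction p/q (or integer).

z = [-1]

x̄ = F·x = [2, 2, -1]
P̄ = F·P·Fᵀ + Q = [24 -10 -28; -10 29 24; -28 24 43]
S = H·P̄·Hᵀ + R = [56]
K = P̄·Hᵀ·S⁻¹ = [-2/7; -9/28; -1/28]
x' − x̄ = [-6/7, -27/28, -3/28] = K·y
y = (KᵀK)⁻¹·Kᵀ·(x' − x̄) = [3]
z = y + H·x̄ = [3] + [-4] = [-1]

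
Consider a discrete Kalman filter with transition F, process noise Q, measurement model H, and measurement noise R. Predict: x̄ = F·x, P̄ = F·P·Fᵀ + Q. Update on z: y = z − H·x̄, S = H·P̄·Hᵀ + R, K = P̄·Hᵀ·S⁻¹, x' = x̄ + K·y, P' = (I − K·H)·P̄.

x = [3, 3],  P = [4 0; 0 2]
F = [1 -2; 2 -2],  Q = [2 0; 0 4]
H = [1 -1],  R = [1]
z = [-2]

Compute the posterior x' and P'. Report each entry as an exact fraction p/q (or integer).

x' = [-35/11, -12/11]
P' = [150/11 152/11; 152/11 164/11]

x̄ = F·x = [-3, 0]
P̄ = F·P·Fᵀ + Q = [14 16; 16 28]
y = z − H·x̄ = [1]
S = H·P̄·Hᵀ + R = [11]
K = P̄·Hᵀ·S⁻¹ = [-2/11; -12/11]
x' = x̄ + K·y = [-35/11, -12/11]
P' = (I − K·H)·P̄ = [150/11 152/11; 152/11 164/11]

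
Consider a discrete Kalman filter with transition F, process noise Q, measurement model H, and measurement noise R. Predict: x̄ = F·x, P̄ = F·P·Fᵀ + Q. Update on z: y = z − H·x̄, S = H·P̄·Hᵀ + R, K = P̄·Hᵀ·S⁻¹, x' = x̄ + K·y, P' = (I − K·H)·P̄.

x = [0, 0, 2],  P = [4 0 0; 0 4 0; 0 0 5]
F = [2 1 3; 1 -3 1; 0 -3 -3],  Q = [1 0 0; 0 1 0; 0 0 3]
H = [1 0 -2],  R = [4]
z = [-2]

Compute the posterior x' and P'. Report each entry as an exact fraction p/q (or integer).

x' = [102/317, 944/317, 348/317]
P' = [4722/317 6277/317 2181/317; 6277/317 28203/634 6339/634; 2181/317 6339/634 2631/634]

x̄ = F·x = [6, 2, -6]
P̄ = F·P·Fᵀ + Q = [66 11 -57; 11 46 21; -57 21 84]
y = z − H·x̄ = [-20]
S = H·P̄·Hᵀ + R = [634]
K = P̄·Hᵀ·S⁻¹ = [90/317; -31/634; -225/634]
x' = x̄ + K·y = [102/317, 944/317, 348/317]
P' = (I − K·H)·P̄ = [4722/317 6277/317 2181/317; 6277/317 28203/634 6339/634; 2181/317 6339/634 2631/634]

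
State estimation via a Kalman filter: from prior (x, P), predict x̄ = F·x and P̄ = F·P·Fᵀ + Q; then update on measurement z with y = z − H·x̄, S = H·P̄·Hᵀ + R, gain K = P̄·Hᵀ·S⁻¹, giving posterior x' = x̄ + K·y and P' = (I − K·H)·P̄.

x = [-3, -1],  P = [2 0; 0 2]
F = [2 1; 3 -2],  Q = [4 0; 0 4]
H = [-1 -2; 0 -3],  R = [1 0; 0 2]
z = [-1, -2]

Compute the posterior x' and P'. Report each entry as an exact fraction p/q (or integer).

x' = [-107/119, 1485/1904]
P' = [190/119 -44/119; -44/119 193/952]

x̄ = F·x = [-7, -7]
P̄ = F·P·Fᵀ + Q = [14 8; 8 30]
y = z − H·x̄ = [-22, -23]
S = H·P̄·Hᵀ + R = [167 204; 204 272]
K = P̄·Hᵀ·S⁻¹ = [-6/7 66/119; -1/28 -579/1904]
x' = x̄ + K·y = [-107/119, 1485/1904]
P' = (I − K·H)·P̄ = [190/119 -44/119; -44/119 193/952]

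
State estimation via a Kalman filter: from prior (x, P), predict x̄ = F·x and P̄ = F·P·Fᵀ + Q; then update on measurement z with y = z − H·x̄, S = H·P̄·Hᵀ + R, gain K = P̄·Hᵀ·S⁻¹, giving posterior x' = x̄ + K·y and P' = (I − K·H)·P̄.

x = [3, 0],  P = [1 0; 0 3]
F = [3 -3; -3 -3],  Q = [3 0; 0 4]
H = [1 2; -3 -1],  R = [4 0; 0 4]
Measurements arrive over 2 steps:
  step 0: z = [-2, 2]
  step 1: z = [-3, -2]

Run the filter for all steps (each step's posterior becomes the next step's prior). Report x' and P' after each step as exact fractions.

step 0: x̄ = F·x = [9, -9]
step 0: P̄ = F·P·Fᵀ + Q = [39 18; 18 40]
step 0: y = z − H·x̄ = [7, 20]
step 0: S = H·P̄·Hᵀ + R = [275 -323; -323 503]
step 0: K = P̄·Hᵀ·S⁻¹ = [-490/2833 -1075/2833; 4733/8499 1451/8499]
step 0: x' = x̄ + K·y = [567/2833, -4780/2833]
step 0: P' = (I − K·H)·P̄ = [2112/2833 -2036/2833; -2036/2833 12520/8499]
step 1: x̄ = F·x = [16041/2833, 12639/2833]
step 1: P̄ = F·P·Fᵀ + Q = [101715/2833 18552/2833; 18552/2833 31252/2833]
step 1: y = z − H·x̄ = [-49818/2833, 55096/2833]
step 1: S = H·P̄·Hᵀ + R = [312263/2833 -497513/2833; -497513/2833 1069331/2833]
step 1: K = P̄·Hᵀ·S⁻¹ = [-123544/847093 -313903/847093; 3833201/7623837 1163807/7623837]
step 1: x' = x̄ + K·y = [66473/65161, -827707/586449]
step 1: P' = (I − K·H)·P̄ = [601080/847093 -547628/847093; -547628/847093 10130728/7623837]

step 0: x' = [567/2833, -4780/2833], P' = [2112/2833 -2036/2833; -2036/2833 12520/8499]
step 1: x' = [66473/65161, -827707/586449], P' = [601080/847093 -547628/847093; -547628/847093 10130728/7623837]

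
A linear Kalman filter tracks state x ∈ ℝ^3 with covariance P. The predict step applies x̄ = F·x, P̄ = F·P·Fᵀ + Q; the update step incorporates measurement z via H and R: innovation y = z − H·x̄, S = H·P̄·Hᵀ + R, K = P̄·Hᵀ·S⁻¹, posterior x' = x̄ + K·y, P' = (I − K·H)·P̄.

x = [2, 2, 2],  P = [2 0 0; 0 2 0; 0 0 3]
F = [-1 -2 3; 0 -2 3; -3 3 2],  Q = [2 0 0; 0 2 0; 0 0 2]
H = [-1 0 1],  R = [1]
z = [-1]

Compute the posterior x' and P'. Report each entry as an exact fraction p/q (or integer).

x' = [45/22, 277/66, 37/33]
P' = [615/22 509/22 303/11; 509/22 1601/66 749/33; 303/11 749/33 928/33]

x̄ = F·x = [0, 2, 4]
P̄ = F·P·Fᵀ + Q = [39 35 12; 35 37 6; 12 6 50]
y = z − H·x̄ = [-5]
S = H·P̄·Hᵀ + R = [66]
K = P̄·Hᵀ·S⁻¹ = [-9/22; -29/66; 19/33]
x' = x̄ + K·y = [45/22, 277/66, 37/33]
P' = (I − K·H)·P̄ = [615/22 509/22 303/11; 509/22 1601/66 749/33; 303/11 749/33 928/33]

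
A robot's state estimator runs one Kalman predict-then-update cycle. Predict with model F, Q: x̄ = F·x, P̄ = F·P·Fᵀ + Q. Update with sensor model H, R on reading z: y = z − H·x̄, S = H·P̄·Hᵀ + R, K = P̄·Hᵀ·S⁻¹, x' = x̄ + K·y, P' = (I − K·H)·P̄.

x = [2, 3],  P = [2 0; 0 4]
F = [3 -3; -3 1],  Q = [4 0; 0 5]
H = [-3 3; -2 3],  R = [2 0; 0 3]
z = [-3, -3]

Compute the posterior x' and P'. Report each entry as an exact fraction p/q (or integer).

x' = [-14397/11585, -24306/11585]
P' = [30318/11585 25794/11585; 25794/11585 23472/11585]

x̄ = F·x = [-3, -3]
P̄ = F·P·Fᵀ + Q = [58 -30; -30 27]
y = z − H·x̄ = [-3, 0]
S = H·P̄·Hᵀ + R = [1307 1041; 1041 838]
K = P̄·Hᵀ·S⁻¹ = [-6786/11585 5582/11585; -3483/11585 6276/11585]
x' = x̄ + K·y = [-14397/11585, -24306/11585]
P' = (I − K·H)·P̄ = [30318/11585 25794/11585; 25794/11585 23472/11585]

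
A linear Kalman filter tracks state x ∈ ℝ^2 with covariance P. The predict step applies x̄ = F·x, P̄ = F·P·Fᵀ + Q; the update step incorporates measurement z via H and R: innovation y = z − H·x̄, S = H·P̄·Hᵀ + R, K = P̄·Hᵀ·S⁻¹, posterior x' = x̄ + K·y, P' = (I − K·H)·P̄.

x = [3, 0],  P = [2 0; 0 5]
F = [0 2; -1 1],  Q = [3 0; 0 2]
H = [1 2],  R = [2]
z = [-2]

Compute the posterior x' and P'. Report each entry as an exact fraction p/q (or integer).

x̄ = F·x = [0, -3]
P̄ = F·P·Fᵀ + Q = [23 10; 10 9]
y = z − H·x̄ = [4]
S = H·P̄·Hᵀ + R = [101]
K = P̄·Hᵀ·S⁻¹ = [43/101; 28/101]
x' = x̄ + K·y = [172/101, -191/101]
P' = (I − K·H)·P̄ = [474/101 -194/101; -194/101 125/101]

x' = [172/101, -191/101]
P' = [474/101 -194/101; -194/101 125/101]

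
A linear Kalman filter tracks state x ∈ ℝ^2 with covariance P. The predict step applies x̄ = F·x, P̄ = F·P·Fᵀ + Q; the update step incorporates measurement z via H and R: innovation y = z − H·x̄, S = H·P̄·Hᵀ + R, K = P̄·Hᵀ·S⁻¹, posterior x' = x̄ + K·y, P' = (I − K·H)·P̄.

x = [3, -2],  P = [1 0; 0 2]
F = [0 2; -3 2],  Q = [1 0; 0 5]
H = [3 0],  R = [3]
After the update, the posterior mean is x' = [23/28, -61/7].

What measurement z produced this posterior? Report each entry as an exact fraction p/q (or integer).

z = [3]

x̄ = F·x = [-4, -13]
P̄ = F·P·Fᵀ + Q = [9 8; 8 22]
S = H·P̄·Hᵀ + R = [84]
K = P̄·Hᵀ·S⁻¹ = [9/28; 2/7]
x' − x̄ = [135/28, 30/7] = K·y
y = (KᵀK)⁻¹·Kᵀ·(x' − x̄) = [15]
z = y + H·x̄ = [15] + [-12] = [3]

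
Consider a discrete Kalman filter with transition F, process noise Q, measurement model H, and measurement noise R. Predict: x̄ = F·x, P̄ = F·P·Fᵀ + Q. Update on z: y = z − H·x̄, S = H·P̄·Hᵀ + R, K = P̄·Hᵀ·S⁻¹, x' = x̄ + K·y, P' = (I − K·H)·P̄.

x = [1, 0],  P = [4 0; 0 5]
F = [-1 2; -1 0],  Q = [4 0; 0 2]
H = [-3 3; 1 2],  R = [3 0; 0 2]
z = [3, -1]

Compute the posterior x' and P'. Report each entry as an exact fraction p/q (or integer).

x' = [-2201/2165, -91/2165]
P' = [788/2165 308/2165; 308/2165 538/2165]

x̄ = F·x = [-1, -1]
P̄ = F·P·Fᵀ + Q = [28 4; 4 6]
y = z − H·x̄ = [3, 2]
S = H·P̄·Hᵀ + R = [237 -60; -60 70]
K = P̄·Hᵀ·S⁻¹ = [-96/433 702/2165; 46/433 692/2165]
x' = x̄ + K·y = [-2201/2165, -91/2165]
P' = (I − K·H)·P̄ = [788/2165 308/2165; 308/2165 538/2165]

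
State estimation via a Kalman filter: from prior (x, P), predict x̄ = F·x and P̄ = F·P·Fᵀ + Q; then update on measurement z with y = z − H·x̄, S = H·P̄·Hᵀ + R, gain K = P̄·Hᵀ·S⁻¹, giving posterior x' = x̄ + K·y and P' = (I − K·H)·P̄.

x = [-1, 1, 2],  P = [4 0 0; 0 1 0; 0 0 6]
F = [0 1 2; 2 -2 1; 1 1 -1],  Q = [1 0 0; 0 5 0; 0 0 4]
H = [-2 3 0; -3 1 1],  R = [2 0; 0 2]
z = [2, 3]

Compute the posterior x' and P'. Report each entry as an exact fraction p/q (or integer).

x' = [-15757/50399, 22000/50399, 76062/50399]
P' = [76753/50399 55424/50399 140049/50399; 55424/50399 50858/50399 92438/50399; 140049/50399 92438/50399 346065/50399]

x̄ = F·x = [5, -2, -2]
P̄ = F·P·Fᵀ + Q = [26 10 -11; 10 31 0; -11 0 15]
y = z − H·x̄ = [18, 22]
S = H·P̄·Hᵀ + R = [265 161; 161 288]
K = P̄·Hᵀ·S⁻¹ = [6383/50399 -17393/50399; 20863/50399 -11488/50399; -1392/50399 9178/50399]
x' = x̄ + K·y = [-15757/50399, 22000/50399, 76062/50399]
P' = (I − K·H)·P̄ = [76753/50399 55424/50399 140049/50399; 55424/50399 50858/50399 92438/50399; 140049/50399 92438/50399 346065/50399]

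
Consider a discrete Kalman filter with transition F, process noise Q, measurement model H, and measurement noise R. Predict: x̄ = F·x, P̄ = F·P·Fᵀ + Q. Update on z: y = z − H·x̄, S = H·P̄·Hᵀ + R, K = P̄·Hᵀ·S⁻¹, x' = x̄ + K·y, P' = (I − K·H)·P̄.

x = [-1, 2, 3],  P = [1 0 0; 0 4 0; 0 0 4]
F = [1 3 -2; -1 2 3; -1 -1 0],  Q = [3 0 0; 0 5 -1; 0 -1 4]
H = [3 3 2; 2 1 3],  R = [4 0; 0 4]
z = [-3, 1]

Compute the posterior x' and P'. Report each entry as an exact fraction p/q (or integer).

x' = [-4767/944, 11253/4720, 12787/4720]
P' = [176165/7552 -129243/7552 -70125/7552; -129243/7552 511161/37760 232799/37760; -70125/7552 232799/37760 166601/37760]

x̄ = F·x = [-1, 14, -1]
P̄ = F·P·Fᵀ + Q = [56 -1 -13; -1 58 -8; -13 -8 9]
y = z − H·x̄ = [-40, -8]
S = H·P̄·Hᵀ + R = [796 298; 298 159]
K = P̄·Hᵀ·S⁻¹ = [129/7552 1589/3776; 15109/37760 -10359/18880; -5069/37760 3919/18880]
x' = x̄ + K·y = [-4767/944, 11253/4720, 12787/4720]
P' = (I − K·H)·P̄ = [176165/7552 -129243/7552 -70125/7552; -129243/7552 511161/37760 232799/37760; -70125/7552 232799/37760 166601/37760]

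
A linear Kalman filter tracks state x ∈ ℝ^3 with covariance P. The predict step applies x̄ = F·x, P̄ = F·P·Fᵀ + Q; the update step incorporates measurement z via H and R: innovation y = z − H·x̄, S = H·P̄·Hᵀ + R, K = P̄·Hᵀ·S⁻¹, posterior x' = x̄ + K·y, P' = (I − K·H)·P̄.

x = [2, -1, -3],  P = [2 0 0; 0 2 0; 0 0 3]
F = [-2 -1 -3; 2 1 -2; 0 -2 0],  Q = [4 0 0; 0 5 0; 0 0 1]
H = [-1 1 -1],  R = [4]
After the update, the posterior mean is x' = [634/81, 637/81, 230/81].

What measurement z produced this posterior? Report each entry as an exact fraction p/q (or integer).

x̄ = F·x = [6, 9, 2]
P̄ = F·P·Fᵀ + Q = [41 8 4; 8 27 -4; 4 -4 9]
S = H·P̄·Hᵀ + R = [81]
K = P̄·Hᵀ·S⁻¹ = [-37/81; 23/81; -17/81]
x' − x̄ = [148/81, -92/81, 68/81] = K·y
y = (KᵀK)⁻¹·Kᵀ·(x' − x̄) = [-4]
z = y + H·x̄ = [-4] + [1] = [-3]

z = [-3]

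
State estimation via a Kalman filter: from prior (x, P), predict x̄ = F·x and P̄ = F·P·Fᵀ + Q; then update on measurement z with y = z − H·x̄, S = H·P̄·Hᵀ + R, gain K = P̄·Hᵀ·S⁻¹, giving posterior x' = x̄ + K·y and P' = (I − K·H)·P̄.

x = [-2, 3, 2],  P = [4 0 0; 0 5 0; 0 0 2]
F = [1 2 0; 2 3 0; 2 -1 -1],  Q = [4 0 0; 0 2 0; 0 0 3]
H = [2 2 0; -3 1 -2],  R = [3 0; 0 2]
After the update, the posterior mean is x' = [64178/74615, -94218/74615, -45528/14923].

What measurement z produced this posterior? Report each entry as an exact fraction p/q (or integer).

x̄ = F·x = [4, 5, -9]
P̄ = F·P·Fᵀ + Q = [28 38 -2; 38 63 1; -2 1 26]
S = H·P̄·Hᵀ + R = [671 -190; -190 165]
K = P̄·Hᵀ·S⁻¹ = [2760/14923 -3102/74615; 4652/14923 2817/74615; -1776/14923 -6115/14923]
x' − x̄ = [-234282/74615, -467293/74615, 88779/14923] = K·y
y = (KᵀK)⁻¹·Kᵀ·(x' − x̄) = [-19, -9]
z = y + H·x̄ = [-19, -9] + [18, 11] = [-1, 2]

z = [-1, 2]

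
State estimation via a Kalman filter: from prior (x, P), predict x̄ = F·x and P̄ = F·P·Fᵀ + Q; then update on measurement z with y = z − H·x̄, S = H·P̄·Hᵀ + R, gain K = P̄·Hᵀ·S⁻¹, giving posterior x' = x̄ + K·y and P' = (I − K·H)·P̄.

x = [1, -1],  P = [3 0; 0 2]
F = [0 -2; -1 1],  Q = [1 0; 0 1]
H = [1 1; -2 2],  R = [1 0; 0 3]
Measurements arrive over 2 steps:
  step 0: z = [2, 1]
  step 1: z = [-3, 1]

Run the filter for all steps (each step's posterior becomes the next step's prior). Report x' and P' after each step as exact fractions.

step 0: x' = [121/181, 180/181], P' = [293/724 13/362; 13/362 71/181]
step 1: x' = [-117348/70423, -64435/70423], P' = [25467/70423 1293/70423; 1293/70423 23634/70423]

step 0: x̄ = F·x = [2, -2]
step 0: P̄ = F·P·Fᵀ + Q = [9 -4; -4 6]
step 0: y = z − H·x̄ = [2, 9]
step 0: S = H·P̄·Hᵀ + R = [8 -6; -6 95]
step 0: K = P̄·Hᵀ·S⁻¹ = [319/724 -89/362; 155/362 43/181]
step 0: x' = x̄ + K·y = [121/181, 180/181]
step 0: P' = (I − K·H)·P̄ = [293/724 13/362; 13/362 71/181]
step 1: x̄ = F·x = [-360/181, 59/181]
step 1: P̄ = F·P·Fᵀ + Q = [465/181 -129/181; -129/181 1249/724]
step 1: y = z − H·x̄ = [-242/181, -657/181]
step 1: S = H·P̄·Hᵀ + R = [2801/724 -611/362; -611/362 4684/181]
step 1: K = P̄·Hᵀ·S⁻¹ = [26760/70423 -16116/70423; 24927/70423 14894/70423]
step 1: x' = x̄ + K·y = [-117348/70423, -64435/70423]
step 1: P' = (I − K·H)·P̄ = [25467/70423 1293/70423; 1293/70423 23634/70423]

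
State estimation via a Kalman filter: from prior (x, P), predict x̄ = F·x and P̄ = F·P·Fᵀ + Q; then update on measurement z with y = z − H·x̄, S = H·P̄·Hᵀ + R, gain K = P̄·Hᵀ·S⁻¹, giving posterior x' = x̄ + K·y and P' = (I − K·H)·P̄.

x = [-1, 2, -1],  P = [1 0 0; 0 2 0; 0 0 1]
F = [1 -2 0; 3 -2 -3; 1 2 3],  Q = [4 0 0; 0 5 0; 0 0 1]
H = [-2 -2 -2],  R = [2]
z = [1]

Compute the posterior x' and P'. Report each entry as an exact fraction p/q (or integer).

x' = [-146/87, 128/87, -34/87]
P' = [553/87 5/87 -541/87; 5/87 1129/87 -1106/87; -541/87 -1106/87 1645/87]

x̄ = F·x = [-5, -4, 0]
P̄ = F·P·Fᵀ + Q = [13 11 -7; 11 31 -14; -7 -14 19]
y = z − H·x̄ = [-17]
S = H·P̄·Hᵀ + R = [174]
K = P̄·Hᵀ·S⁻¹ = [-17/87; -28/87; 2/87]
x' = x̄ + K·y = [-146/87, 128/87, -34/87]
P' = (I − K·H)·P̄ = [553/87 5/87 -541/87; 5/87 1129/87 -1106/87; -541/87 -1106/87 1645/87]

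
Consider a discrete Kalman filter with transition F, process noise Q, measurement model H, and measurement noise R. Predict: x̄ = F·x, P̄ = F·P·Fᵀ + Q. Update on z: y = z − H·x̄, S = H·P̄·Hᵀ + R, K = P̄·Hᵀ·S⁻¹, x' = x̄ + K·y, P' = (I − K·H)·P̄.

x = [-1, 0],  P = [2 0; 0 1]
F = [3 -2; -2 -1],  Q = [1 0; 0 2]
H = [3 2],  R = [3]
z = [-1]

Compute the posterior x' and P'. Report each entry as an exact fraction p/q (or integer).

x' = [-103/67, 118/67]
P' = [681/134 -474/67; -474/67 705/67]

x̄ = F·x = [-3, 2]
P̄ = F·P·Fᵀ + Q = [23 -10; -10 11]
y = z − H·x̄ = [4]
S = H·P̄·Hᵀ + R = [134]
K = P̄·Hᵀ·S⁻¹ = [49/134; -4/67]
x' = x̄ + K·y = [-103/67, 118/67]
P' = (I − K·H)·P̄ = [681/134 -474/67; -474/67 705/67]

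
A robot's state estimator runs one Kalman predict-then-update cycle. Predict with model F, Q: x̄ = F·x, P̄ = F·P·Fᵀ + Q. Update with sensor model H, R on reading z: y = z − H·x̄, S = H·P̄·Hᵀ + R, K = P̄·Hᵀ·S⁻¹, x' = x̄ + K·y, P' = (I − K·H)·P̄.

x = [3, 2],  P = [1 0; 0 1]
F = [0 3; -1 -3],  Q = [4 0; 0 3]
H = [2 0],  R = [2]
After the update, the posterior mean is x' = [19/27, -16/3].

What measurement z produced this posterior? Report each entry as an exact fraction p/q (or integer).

z = [1]

x̄ = F·x = [6, -9]
P̄ = F·P·Fᵀ + Q = [13 -9; -9 13]
S = H·P̄·Hᵀ + R = [54]
K = P̄·Hᵀ·S⁻¹ = [13/27; -1/3]
x' − x̄ = [-143/27, 11/3] = K·y
y = (KᵀK)⁻¹·Kᵀ·(x' − x̄) = [-11]
z = y + H·x̄ = [-11] + [12] = [1]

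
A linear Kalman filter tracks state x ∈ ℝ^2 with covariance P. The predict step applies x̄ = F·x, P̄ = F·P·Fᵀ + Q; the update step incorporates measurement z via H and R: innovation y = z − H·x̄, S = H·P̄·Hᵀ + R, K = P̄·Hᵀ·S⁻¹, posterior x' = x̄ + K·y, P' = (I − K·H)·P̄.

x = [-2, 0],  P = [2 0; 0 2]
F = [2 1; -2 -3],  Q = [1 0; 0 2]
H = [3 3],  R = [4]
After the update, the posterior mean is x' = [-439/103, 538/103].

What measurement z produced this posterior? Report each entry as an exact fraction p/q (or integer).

x̄ = F·x = [-4, 4]
P̄ = F·P·Fᵀ + Q = [11 -14; -14 28]
S = H·P̄·Hᵀ + R = [103]
K = P̄·Hᵀ·S⁻¹ = [-9/103; 42/103]
x' − x̄ = [-27/103, 126/103] = K·y
y = (KᵀK)⁻¹·Kᵀ·(x' − x̄) = [3]
z = y + H·x̄ = [3] + [0] = [3]

z = [3]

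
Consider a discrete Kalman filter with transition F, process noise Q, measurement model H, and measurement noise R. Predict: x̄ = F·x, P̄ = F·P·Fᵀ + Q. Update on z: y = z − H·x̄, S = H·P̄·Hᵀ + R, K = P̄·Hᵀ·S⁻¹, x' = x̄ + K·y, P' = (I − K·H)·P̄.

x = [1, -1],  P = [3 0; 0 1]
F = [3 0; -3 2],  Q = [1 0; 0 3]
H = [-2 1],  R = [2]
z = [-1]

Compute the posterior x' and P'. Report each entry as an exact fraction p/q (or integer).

x' = [-31/128, -25/16]
P' = [279/256 49/32; 49/32 15/4]

x̄ = F·x = [3, -5]
P̄ = F·P·Fᵀ + Q = [28 -27; -27 34]
y = z − H·x̄ = [10]
S = H·P̄·Hᵀ + R = [256]
K = P̄·Hᵀ·S⁻¹ = [-83/256; 11/32]
x' = x̄ + K·y = [-31/128, -25/16]
P' = (I − K·H)·P̄ = [279/256 49/32; 49/32 15/4]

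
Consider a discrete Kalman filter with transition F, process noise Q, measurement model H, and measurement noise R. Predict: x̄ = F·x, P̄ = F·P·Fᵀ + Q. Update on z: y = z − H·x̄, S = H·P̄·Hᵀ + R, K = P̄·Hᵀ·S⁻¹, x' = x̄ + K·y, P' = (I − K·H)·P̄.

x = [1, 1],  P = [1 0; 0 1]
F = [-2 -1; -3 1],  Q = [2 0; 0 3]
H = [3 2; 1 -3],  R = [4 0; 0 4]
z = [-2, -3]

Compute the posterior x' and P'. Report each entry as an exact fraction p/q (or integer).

x' = [-5216/4539, 31/51]
P' = [1772/4539 -4/51; -4/51 16/51]

x̄ = F·x = [-3, -2]
P̄ = F·P·Fᵀ + Q = [7 5; 5 13]
y = z − H·x̄ = [11, -6]
S = H·P̄·Hᵀ + R = [179 -92; -92 98]
K = P̄·Hᵀ·S⁻¹ = [1151/4539 710/4539; 5/51 -13/51]
x' = x̄ + K·y = [-5216/4539, 31/51]
P' = (I − K·H)·P̄ = [1772/4539 -4/51; -4/51 16/51]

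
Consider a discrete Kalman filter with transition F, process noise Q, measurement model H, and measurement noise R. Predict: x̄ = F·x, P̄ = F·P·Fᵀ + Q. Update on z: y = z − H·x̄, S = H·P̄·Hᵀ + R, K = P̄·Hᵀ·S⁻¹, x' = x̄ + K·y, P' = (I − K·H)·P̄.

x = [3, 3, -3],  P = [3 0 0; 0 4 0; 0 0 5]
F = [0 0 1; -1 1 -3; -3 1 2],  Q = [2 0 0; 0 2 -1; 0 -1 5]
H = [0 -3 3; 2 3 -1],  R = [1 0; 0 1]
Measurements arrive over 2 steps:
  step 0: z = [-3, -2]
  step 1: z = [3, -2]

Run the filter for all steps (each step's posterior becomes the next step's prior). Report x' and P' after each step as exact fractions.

step 0: x' = [7154/17037, -10835/5679, -5522/1893], P' = [46381/17037 -15403/5679 -5098/1893; -15403/5679 28154/9465 9494/3155; -5098/1893 9494/3155 9952/3155]
step 1: x' = [-66477970/31105593, 169910566/93316779, 88631359/31105593], P' = [64507646/51842655 -173027264/155527965 -55502672/51842655; -173027264/155527965 579852719/466583895 194876216/155527965; -55502672/51842655 194876216/155527965 71208242/51842655]

step 0: x̄ = F·x = [-3, 9, -12]
step 0: P̄ = F·P·Fᵀ + Q = [7 -15 10; -15 54 -18; 10 -18 56]
step 0: y = z − H·x̄ = [60, -35]
step 0: S = H·P̄·Hᵀ + R = [1315 -720; -720 459]
step 0: K = P̄·Hᵀ·S⁻¹ = [109/1893 17/17037; 328/3155 2782/5679; 1374/3155 922/1893]
step 0: x' = x̄ + K·y = [7154/17037, -10835/5679, -5522/1893]
step 0: P' = (I − K·H)·P̄ = [46381/17037 -15403/5679 -5098/1893; -15403/5679 28154/9465 9494/3155; -5098/1893 9494/3155 9952/3155]
step 1: x̄ = F·x = [-5522/1893, 109435/17037, -51121/5679]
step 1: P̄ = F·P·Fᵀ + Q = [16262/3155 -35596/9465 54888/3155; -35596/9465 621599/85185 -562112/28395; 54888/3155 -562112/28395 1000646/9465]
step 1: y = z − H·x̄ = [279835/5679, -138782/5679]
step 1: S = H·P̄·Hᵀ + R = [2601910/1893 -934085/1893; -934085/1893 373054/1893]
step 1: K = P̄·Hᵀ·S⁻¹ = [6519248/51842655 2298140/10368531; 4775929/155527965 7784395/31105593; 3749702/10368531 2532526/10368531]
step 1: x' = x̄ + K·y = [-66477970/31105593, 169910566/93316779, 88631359/31105593]
step 1: P' = (I − K·H)·P̄ = [64507646/51842655 -173027264/155527965 -55502672/51842655; -173027264/155527965 579852719/466583895 194876216/155527965; -55502672/51842655 194876216/155527965 71208242/51842655]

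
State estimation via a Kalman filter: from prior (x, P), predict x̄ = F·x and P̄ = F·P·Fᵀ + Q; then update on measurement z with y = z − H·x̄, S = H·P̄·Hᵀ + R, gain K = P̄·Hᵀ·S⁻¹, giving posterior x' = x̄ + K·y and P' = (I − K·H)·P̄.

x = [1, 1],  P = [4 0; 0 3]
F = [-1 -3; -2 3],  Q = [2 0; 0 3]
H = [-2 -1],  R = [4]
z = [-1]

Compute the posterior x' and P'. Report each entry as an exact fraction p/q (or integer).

x̄ = F·x = [-4, 1]
P̄ = F·P·Fᵀ + Q = [33 -19; -19 46]
y = z − H·x̄ = [-8]
S = H·P̄·Hᵀ + R = [106]
K = P̄·Hᵀ·S⁻¹ = [-47/106; -4/53]
x' = x̄ + K·y = [-24/53, 85/53]
P' = (I − K·H)·P̄ = [1289/106 -1195/53; -1195/53 2406/53]

x' = [-24/53, 85/53]
P' = [1289/106 -1195/53; -1195/53 2406/53]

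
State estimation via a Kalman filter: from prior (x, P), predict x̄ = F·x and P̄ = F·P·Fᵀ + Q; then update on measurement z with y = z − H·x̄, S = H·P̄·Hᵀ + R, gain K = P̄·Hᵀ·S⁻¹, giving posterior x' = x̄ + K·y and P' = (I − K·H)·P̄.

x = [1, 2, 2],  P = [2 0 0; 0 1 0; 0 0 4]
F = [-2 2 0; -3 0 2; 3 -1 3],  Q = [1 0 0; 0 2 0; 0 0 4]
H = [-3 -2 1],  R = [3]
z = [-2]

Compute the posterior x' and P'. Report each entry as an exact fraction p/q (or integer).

x' = [1131/527, 37/31, 3600/527]
P' = [922/527 -90/31 -525/527; -90/31 504/31 720/31; -525/527 720/31 23172/527]

x̄ = F·x = [2, 1, 7]
P̄ = F·P·Fᵀ + Q = [13 12 -14; 12 36 6; -14 6 59]
y = z − H·x̄ = [-1]
S = H·P̄·Hᵀ + R = [527]
K = P̄·Hᵀ·S⁻¹ = [-77/527; -6/31; 89/527]
x' = x̄ + K·y = [1131/527, 37/31, 3600/527]
P' = (I − K·H)·P̄ = [922/527 -90/31 -525/527; -90/31 504/31 720/31; -525/527 720/31 23172/527]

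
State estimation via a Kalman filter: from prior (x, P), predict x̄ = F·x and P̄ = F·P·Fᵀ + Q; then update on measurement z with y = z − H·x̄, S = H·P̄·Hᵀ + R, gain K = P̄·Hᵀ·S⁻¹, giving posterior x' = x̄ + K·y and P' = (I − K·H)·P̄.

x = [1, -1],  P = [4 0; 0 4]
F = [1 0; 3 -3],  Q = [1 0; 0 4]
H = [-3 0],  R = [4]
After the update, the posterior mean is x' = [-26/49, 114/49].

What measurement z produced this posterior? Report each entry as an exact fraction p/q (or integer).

z = [2]

x̄ = F·x = [1, 6]
P̄ = F·P·Fᵀ + Q = [5 12; 12 76]
S = H·P̄·Hᵀ + R = [49]
K = P̄·Hᵀ·S⁻¹ = [-15/49; -36/49]
x' − x̄ = [-75/49, -180/49] = K·y
y = (KᵀK)⁻¹·Kᵀ·(x' − x̄) = [5]
z = y + H·x̄ = [5] + [-3] = [2]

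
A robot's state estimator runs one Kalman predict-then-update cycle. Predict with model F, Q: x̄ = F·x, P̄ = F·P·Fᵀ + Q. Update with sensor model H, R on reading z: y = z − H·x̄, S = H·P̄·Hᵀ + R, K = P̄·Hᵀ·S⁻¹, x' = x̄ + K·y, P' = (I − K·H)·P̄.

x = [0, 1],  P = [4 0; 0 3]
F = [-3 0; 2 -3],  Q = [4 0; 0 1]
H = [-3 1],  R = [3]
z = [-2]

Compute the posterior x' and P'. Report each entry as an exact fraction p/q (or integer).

x' = [-144/551, -53/19]
P' = [1304/551 120/19; 120/19 372/19]

x̄ = F·x = [0, -3]
P̄ = F·P·Fᵀ + Q = [40 -24; -24 44]
y = z − H·x̄ = [1]
S = H·P̄·Hᵀ + R = [551]
K = P̄·Hᵀ·S⁻¹ = [-144/551; 4/19]
x' = x̄ + K·y = [-144/551, -53/19]
P' = (I − K·H)·P̄ = [1304/551 120/19; 120/19 372/19]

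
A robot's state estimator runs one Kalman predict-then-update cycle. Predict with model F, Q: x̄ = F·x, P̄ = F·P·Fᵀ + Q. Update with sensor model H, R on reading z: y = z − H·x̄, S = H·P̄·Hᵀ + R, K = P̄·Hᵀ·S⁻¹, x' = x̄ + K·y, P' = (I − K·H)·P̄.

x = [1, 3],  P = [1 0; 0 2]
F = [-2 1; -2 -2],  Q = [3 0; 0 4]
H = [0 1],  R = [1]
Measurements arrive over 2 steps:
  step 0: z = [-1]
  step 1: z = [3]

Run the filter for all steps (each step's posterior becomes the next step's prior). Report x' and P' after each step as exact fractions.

step 0: x' = [1, -24/17], P' = [9 0; 0 16/17]
step 1: x' = [-1334/761, 2246/761], P' = [10607/761 580/761; 580/761 744/761]

step 0: x̄ = F·x = [1, -8]
step 0: P̄ = F·P·Fᵀ + Q = [9 0; 0 16]
step 0: y = z − H·x̄ = [7]
step 0: S = H·P̄·Hᵀ + R = [17]
step 0: K = P̄·Hᵀ·S⁻¹ = [0; 16/17]
step 0: x' = x̄ + K·y = [1, -24/17]
step 0: P' = (I − K·H)·P̄ = [9 0; 0 16/17]
step 1: x̄ = F·x = [-58/17, 14/17]
step 1: P̄ = F·P·Fᵀ + Q = [679/17 580/17; 580/17 744/17]
step 1: y = z − H·x̄ = [37/17]
step 1: S = H·P̄·Hᵀ + R = [761/17]
step 1: K = P̄·Hᵀ·S⁻¹ = [580/761; 744/761]
step 1: x' = x̄ + K·y = [-1334/761, 2246/761]
step 1: P' = (I − K·H)·P̄ = [10607/761 580/761; 580/761 744/761]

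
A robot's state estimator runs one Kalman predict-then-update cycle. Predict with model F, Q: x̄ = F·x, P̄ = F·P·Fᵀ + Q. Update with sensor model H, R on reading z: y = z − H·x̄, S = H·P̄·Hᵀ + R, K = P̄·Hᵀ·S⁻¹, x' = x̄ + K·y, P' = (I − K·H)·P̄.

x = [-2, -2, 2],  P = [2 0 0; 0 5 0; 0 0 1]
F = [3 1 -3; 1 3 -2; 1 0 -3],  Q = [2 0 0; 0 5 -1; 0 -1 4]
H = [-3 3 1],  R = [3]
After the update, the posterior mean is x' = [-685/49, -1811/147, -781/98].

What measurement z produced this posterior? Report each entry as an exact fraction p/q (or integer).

x̄ = F·x = [-14, -12, -8]
P̄ = F·P·Fᵀ + Q = [34 27 15; 27 56 7; 15 7 15]
S = H·P̄·Hᵀ + R = [294]
K = P̄·Hᵀ·S⁻¹ = [-1/49; 47/147; -3/98]
x' − x̄ = [1/49, -47/147, 3/98] = K·y
y = (KᵀK)⁻¹·Kᵀ·(x' − x̄) = [-1]
z = y + H·x̄ = [-1] + [-2] = [-3]

z = [-3]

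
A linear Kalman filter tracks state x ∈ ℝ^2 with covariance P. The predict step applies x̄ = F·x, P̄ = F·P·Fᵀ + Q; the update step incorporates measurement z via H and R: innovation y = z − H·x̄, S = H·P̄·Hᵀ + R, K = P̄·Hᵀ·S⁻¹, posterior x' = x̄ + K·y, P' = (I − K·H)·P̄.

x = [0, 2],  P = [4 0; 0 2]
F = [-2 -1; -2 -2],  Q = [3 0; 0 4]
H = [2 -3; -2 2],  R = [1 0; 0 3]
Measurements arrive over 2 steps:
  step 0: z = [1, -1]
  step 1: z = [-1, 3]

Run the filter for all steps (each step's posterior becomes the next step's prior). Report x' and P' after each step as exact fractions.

step 0: x̄ = F·x = [-2, -4]
step 0: P̄ = F·P·Fᵀ + Q = [21 20; 20 28]
step 0: y = z − H·x̄ = [-7, 3]
step 0: S = H·P̄·Hᵀ + R = [97 -52; -52 39]
step 0: K = P̄·Hᵀ·S⁻¹ = [-62/83 -1130/1079; -68/83 -736/1079]
step 0: x' = x̄ + K·y = [94/1079, -336/1079]
step 0: P' = (I − K·H)·P̄ = [5891/1079 4196/1079; 4196/1079 3092/1079]
step 1: x̄ = F·x = [148/1079, 484/1079]
step 1: P̄ = F·P·Fᵀ + Q = [46677/1079 54924/1079; 54924/1079 73816/1079]
step 1: y = z − H·x̄ = [77/1079, 2565/1079]
step 1: S = H·P̄·Hᵀ + R = [193043/1079 -80364/1079; -80364/1079 45817/1079]
step 1: K = P̄·Hᵀ·S⁻¹ = [-360822/442313 -473658/442313; -1924656/2211565 -1552072/2211565]
step 1: x' = x̄ + K·y = [-1091060/442313, -2834908/2211565]
step 1: P' = (I − K·H)·P̄ = [2492283/442313 1781796/442313; 1781796/442313 6580872/2211565]

step 0: x' = [94/1079, -336/1079], P' = [5891/1079 4196/1079; 4196/1079 3092/1079]
step 1: x' = [-1091060/442313, -2834908/2211565], P' = [2492283/442313 1781796/442313; 1781796/442313 6580872/2211565]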